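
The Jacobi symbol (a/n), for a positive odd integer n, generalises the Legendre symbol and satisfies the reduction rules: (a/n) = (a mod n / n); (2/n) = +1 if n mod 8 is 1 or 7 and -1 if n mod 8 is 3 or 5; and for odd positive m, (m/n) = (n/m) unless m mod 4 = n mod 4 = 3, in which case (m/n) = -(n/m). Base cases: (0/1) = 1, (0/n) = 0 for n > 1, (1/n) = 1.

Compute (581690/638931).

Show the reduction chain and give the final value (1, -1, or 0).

581690 = 2^1·290845; (2/638931) = -1 since 638931 mod 8 = 3, so (581690/638931) = (-1)^1·(290845/638931); sign now -1
reciprocity: (290845/638931) = +1·(638931/290845) since 290845 mod 4 = 1, 638931 mod 4 = 3; sign now -1
(638931/290845) = (57241/290845)   [reduce mod 290845]
reciprocity: (57241/290845) = +1·(290845/57241) since 57241 mod 4 = 1, 290845 mod 4 = 1; sign now -1
(290845/57241) = (4640/57241)   [reduce mod 57241]
4640 = 2^5·145; (2/57241) = +1 since 57241 mod 8 = 1, so (4640/57241) = (+1)^5·(145/57241); sign now -1
reciprocity: (145/57241) = +1·(57241/145) since 145 mod 4 = 1, 57241 mod 4 = 1; sign now -1
(57241/145) = (111/145)   [reduce mod 145]
reciprocity: (111/145) = +1·(145/111) since 111 mod 4 = 3, 145 mod 4 = 1; sign now -1
(145/111) = (34/111)   [reduce mod 111]
34 = 2^1·17; (2/111) = +1 since 111 mod 8 = 7, so (34/111) = (+1)^1·(17/111); sign now -1
reciprocity: (17/111) = +1·(111/17) since 17 mod 4 = 1, 111 mod 4 = 3; sign now -1
(111/17) = (9/17)   [reduce mod 17]
reciprocity: (9/17) = +1·(17/9) since 9 mod 4 = 1, 17 mod 4 = 1; sign now -1
(17/9) = (8/9)   [reduce mod 9]
8 = 2^3·1; (2/9) = +1 since 9 mod 8 = 1, so (8/9) = (+1)^3·(1/9); sign now -1
(1/9) = 1; final value = sign = -1

-1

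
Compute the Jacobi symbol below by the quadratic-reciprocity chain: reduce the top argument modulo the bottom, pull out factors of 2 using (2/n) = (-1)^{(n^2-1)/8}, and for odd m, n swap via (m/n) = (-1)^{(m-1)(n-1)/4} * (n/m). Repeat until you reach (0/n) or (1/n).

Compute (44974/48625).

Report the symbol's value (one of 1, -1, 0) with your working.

1

44974 = 2^1·22487; (2/48625) = +1 since 48625 mod 8 = 1, so (44974/48625) = (+1)^1·(22487/48625); sign now +1
reciprocity: (22487/48625) = +1·(48625/22487) since 22487 mod 4 = 3, 48625 mod 4 = 1; sign now +1
(48625/22487) = (3651/22487)   [reduce mod 22487]
reciprocity: (3651/22487) = -1·(22487/3651) since 3651 mod 4 = 3, 22487 mod 4 = 3; sign now -1
(22487/3651) = (581/3651)   [reduce mod 3651]
reciprocity: (581/3651) = +1·(3651/581) since 581 mod 4 = 1, 3651 mod 4 = 3; sign now -1
(3651/581) = (165/581)   [reduce mod 581]
reciprocity: (165/581) = +1·(581/165) since 165 mod 4 = 1, 581 mod 4 = 1; sign now -1
(581/165) = (86/165)   [reduce mod 165]
86 = 2^1·43; (2/165) = -1 since 165 mod 8 = 5, so (86/165) = (-1)^1·(43/165); sign now +1
reciprocity: (43/165) = +1·(165/43) since 43 mod 4 = 3, 165 mod 4 = 1; sign now +1
(165/43) = (36/43)   [reduce mod 43]
36 = 2^2·9; (2/43) = -1 since 43 mod 8 = 3, so (36/43) = (-1)^2·(9/43); sign now +1
reciprocity: (9/43) = +1·(43/9) since 9 mod 4 = 1, 43 mod 4 = 3; sign now +1
(43/9) = (7/9)   [reduce mod 9]
reciprocity: (7/9) = +1·(9/7) since 7 mod 4 = 3, 9 mod 4 = 1; sign now +1
(9/7) = (2/7)   [reduce mod 7]
2 = 2^1·1; (2/7) = +1 since 7 mod 8 = 7, so (2/7) = (+1)^1·(1/7); sign now +1
(1/7) = 1; final value = sign = +1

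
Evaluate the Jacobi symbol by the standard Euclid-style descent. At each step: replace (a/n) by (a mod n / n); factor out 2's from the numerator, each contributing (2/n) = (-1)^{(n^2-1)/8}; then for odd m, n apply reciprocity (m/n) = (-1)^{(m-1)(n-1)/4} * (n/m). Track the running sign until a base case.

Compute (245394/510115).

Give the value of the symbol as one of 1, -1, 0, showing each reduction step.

factor out 2^1: 245394 = 2^1·122697; with 510115 mod 8 = 3, (2/510115) = -1; sign now -1; continue with (122697/510115)
flip (122697/510115) -> (510115/122697): both odd, 122697 mod 4 = 1, 510115 mod 4 = 3, so the flip contributes +1; sign now -1
(510115/122697): 510115 mod 122697 = 19327, so (510115/122697) = (19327/122697)
flip (19327/122697) -> (122697/19327): both odd, 19327 mod 4 = 3, 122697 mod 4 = 1, so the flip contributes +1; sign now -1
(122697/19327): 122697 mod 19327 = 6735, so (122697/19327) = (6735/19327)
flip (6735/19327) -> (19327/6735): both odd, 6735 mod 4 = 3, 19327 mod 4 = 3, so the flip contributes -1; sign now +1
(19327/6735): 19327 mod 6735 = 5857, so (19327/6735) = (5857/6735)
flip (5857/6735) -> (6735/5857): both odd, 5857 mod 4 = 1, 6735 mod 4 = 3, so the flip contributes +1; sign now +1
(6735/5857): 6735 mod 5857 = 878, so (6735/5857) = (878/5857)
factor out 2^1: 878 = 2^1·439; with 5857 mod 8 = 1, (2/5857) = +1; sign now +1; continue with (439/5857)
flip (439/5857) -> (5857/439): both odd, 439 mod 4 = 3, 5857 mod 4 = 1, so the flip contributes +1; sign now +1
(5857/439): 5857 mod 439 = 150, so (5857/439) = (150/439)
factor out 2^1: 150 = 2^1·75; with 439 mod 8 = 7, (2/439) = +1; sign now +1; continue with (75/439)
flip (75/439) -> (439/75): both odd, 75 mod 4 = 3, 439 mod 4 = 3, so the flip contributes -1; sign now -1
(439/75): 439 mod 75 = 64, so (439/75) = (64/75)
factor out 2^6: 64 = 2^6·1; with 75 mod 8 = 3, (2/75) = -1; sign now -1; continue with (1/75)
reached (1/75) = 1, so the symbol is -1

-1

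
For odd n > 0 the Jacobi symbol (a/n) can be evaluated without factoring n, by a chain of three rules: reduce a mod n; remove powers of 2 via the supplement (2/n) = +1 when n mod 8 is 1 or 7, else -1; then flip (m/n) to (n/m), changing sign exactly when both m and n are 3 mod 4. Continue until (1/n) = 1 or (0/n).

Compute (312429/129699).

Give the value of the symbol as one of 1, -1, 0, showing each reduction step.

0

(312429/129699): 312429 mod 129699 = 53031, so (312429/129699) = (53031/129699)
flip (53031/129699) -> (129699/53031): both odd, 53031 mod 4 = 3, 129699 mod 4 = 3, so the flip contributes -1; sign now -1
(129699/53031): 129699 mod 53031 = 23637, so (129699/53031) = (23637/53031)
flip (23637/53031) -> (53031/23637): both odd, 23637 mod 4 = 1, 53031 mod 4 = 3, so the flip contributes +1; sign now -1
(53031/23637): 53031 mod 23637 = 5757, so (53031/23637) = (5757/23637)
flip (5757/23637) -> (23637/5757): both odd, 5757 mod 4 = 1, 23637 mod 4 = 1, so the flip contributes +1; sign now -1
(23637/5757): 23637 mod 5757 = 609, so (23637/5757) = (609/5757)
flip (609/5757) -> (5757/609): both odd, 609 mod 4 = 1, 5757 mod 4 = 1, so the flip contributes +1; sign now -1
(5757/609): 5757 mod 609 = 276, so (5757/609) = (276/609)
factor out 2^2: 276 = 2^2·69; with 609 mod 8 = 1, (2/609) = +1; sign now -1; continue with (69/609)
flip (69/609) -> (609/69): both odd, 69 mod 4 = 1, 609 mod 4 = 1, so the flip contributes +1; sign now -1
(609/69): 609 mod 69 = 57, so (609/69) = (57/69)
flip (57/69) -> (69/57): both odd, 57 mod 4 = 1, 69 mod 4 = 1, so the flip contributes +1; sign now -1
(69/57): 69 mod 57 = 12, so (69/57) = (12/57)
factor out 2^2: 12 = 2^2·3; with 57 mod 8 = 1, (2/57) = +1; sign now -1; continue with (3/57)
flip (3/57) -> (57/3): both odd, 3 mod 4 = 3, 57 mod 4 = 1, so the flip contributes +1; sign now -1
(57/3): 57 mod 3 = 0, so (57/3) = (0/3)
reached (0/3); gcd(a, n) > 1, so (0/3) = 0 and the symbol is 0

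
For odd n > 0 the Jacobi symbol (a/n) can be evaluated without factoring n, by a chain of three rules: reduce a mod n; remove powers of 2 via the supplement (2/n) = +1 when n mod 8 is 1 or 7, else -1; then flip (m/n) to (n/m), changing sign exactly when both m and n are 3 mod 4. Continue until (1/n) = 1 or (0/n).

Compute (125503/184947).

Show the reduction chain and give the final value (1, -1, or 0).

0

flip (125503/184947) -> (184947/125503): both odd, 125503 mod 4 = 3, 184947 mod 4 = 3, so the flip contributes -1; sign now -1
(184947/125503): 184947 mod 125503 = 59444, so (184947/125503) = (59444/125503)
factor out 2^2: 59444 = 2^2·14861; with 125503 mod 8 = 7, (2/125503) = +1; sign now -1; continue with (14861/125503)
flip (14861/125503) -> (125503/14861): both odd, 14861 mod 4 = 1, 125503 mod 4 = 3, so the flip contributes +1; sign now -1
(125503/14861): 125503 mod 14861 = 6615, so (125503/14861) = (6615/14861)
flip (6615/14861) -> (14861/6615): both odd, 6615 mod 4 = 3, 14861 mod 4 = 1, so the flip contributes +1; sign now -1
(14861/6615): 14861 mod 6615 = 1631, so (14861/6615) = (1631/6615)
flip (1631/6615) -> (6615/1631): both odd, 1631 mod 4 = 3, 6615 mod 4 = 3, so the flip contributes -1; sign now +1
(6615/1631): 6615 mod 1631 = 91, so (6615/1631) = (91/1631)
flip (91/1631) -> (1631/91): both odd, 91 mod 4 = 3, 1631 mod 4 = 3, so the flip contributes -1; sign now -1
(1631/91): 1631 mod 91 = 84, so (1631/91) = (84/91)
factor out 2^2: 84 = 2^2·21; with 91 mod 8 = 3, (2/91) = -1; sign now -1; continue with (21/91)
flip (21/91) -> (91/21): both odd, 21 mod 4 = 1, 91 mod 4 = 3, so the flip contributes +1; sign now -1
(91/21): 91 mod 21 = 7, so (91/21) = (7/21)
flip (7/21) -> (21/7): both odd, 7 mod 4 = 3, 21 mod 4 = 1, so the flip contributes +1; sign now -1
(21/7): 21 mod 7 = 0, so (21/7) = (0/7)
reached (0/7); gcd(a, n) > 1, so (0/7) = 0 and the symbol is 0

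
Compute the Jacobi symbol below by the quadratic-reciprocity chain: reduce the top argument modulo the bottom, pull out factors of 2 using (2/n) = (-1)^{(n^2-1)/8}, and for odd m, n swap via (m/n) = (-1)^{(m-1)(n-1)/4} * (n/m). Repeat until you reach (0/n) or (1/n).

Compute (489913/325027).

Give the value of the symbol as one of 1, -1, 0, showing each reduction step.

-1

(489913/325027) = (164886/325027)   [reduce mod 325027]
164886 = 2^1·82443; (2/325027) = -1 since 325027 mod 8 = 3, so (164886/325027) = (-1)^1·(82443/325027); sign now -1
reciprocity: (82443/325027) = -1·(325027/82443) since 82443 mod 4 = 3, 325027 mod 4 = 3; sign now +1
(325027/82443) = (77698/82443)   [reduce mod 82443]
77698 = 2^1·38849; (2/82443) = -1 since 82443 mod 8 = 3, so (77698/82443) = (-1)^1·(38849/82443); sign now -1
reciprocity: (38849/82443) = +1·(82443/38849) since 38849 mod 4 = 1, 82443 mod 4 = 3; sign now -1
(82443/38849) = (4745/38849)   [reduce mod 38849]
reciprocity: (4745/38849) = +1·(38849/4745) since 4745 mod 4 = 1, 38849 mod 4 = 1; sign now -1
(38849/4745) = (889/4745)   [reduce mod 4745]
reciprocity: (889/4745) = +1·(4745/889) since 889 mod 4 = 1, 4745 mod 4 = 1; sign now -1
(4745/889) = (300/889)   [reduce mod 889]
300 = 2^2·75; (2/889) = +1 since 889 mod 8 = 1, so (300/889) = (+1)^2·(75/889); sign now -1
reciprocity: (75/889) = +1·(889/75) since 75 mod 4 = 3, 889 mod 4 = 1; sign now -1
(889/75) = (64/75)   [reduce mod 75]
64 = 2^6·1; (2/75) = -1 since 75 mod 8 = 3, so (64/75) = (-1)^6·(1/75); sign now -1
(1/75) = 1; final value = sign = -1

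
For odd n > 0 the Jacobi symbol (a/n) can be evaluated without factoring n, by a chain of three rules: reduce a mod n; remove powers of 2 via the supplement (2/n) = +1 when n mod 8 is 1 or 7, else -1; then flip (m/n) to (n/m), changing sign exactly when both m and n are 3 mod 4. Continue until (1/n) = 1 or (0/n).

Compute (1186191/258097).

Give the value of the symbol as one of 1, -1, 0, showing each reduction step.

-1

(1186191/258097) = (153803/258097)   [reduce mod 258097]
reciprocity: (153803/258097) = +1·(258097/153803) since 153803 mod 4 = 3, 258097 mod 4 = 1; sign now +1
(258097/153803) = (104294/153803)   [reduce mod 153803]
104294 = 2^1·52147; (2/153803) = -1 since 153803 mod 8 = 3, so (104294/153803) = (-1)^1·(52147/153803); sign now -1
reciprocity: (52147/153803) = -1·(153803/52147) since 52147 mod 4 = 3, 153803 mod 4 = 3; sign now +1
(153803/52147) = (49509/52147)   [reduce mod 52147]
reciprocity: (49509/52147) = +1·(52147/49509) since 49509 mod 4 = 1, 52147 mod 4 = 3; sign now +1
(52147/49509) = (2638/49509)   [reduce mod 49509]
2638 = 2^1·1319; (2/49509) = -1 since 49509 mod 8 = 5, so (2638/49509) = (-1)^1·(1319/49509); sign now -1
reciprocity: (1319/49509) = +1·(49509/1319) since 1319 mod 4 = 3, 49509 mod 4 = 1; sign now -1
(49509/1319) = (706/1319)   [reduce mod 1319]
706 = 2^1·353; (2/1319) = +1 since 1319 mod 8 = 7, so (706/1319) = (+1)^1·(353/1319); sign now -1
reciprocity: (353/1319) = +1·(1319/353) since 353 mod 4 = 1, 1319 mod 4 = 3; sign now -1
(1319/353) = (260/353)   [reduce mod 353]
260 = 2^2·65; (2/353) = +1 since 353 mod 8 = 1, so (260/353) = (+1)^2·(65/353); sign now -1
reciprocity: (65/353) = +1·(353/65) since 65 mod 4 = 1, 353 mod 4 = 1; sign now -1
(353/65) = (28/65)   [reduce mod 65]
28 = 2^2·7; (2/65) = +1 since 65 mod 8 = 1, so (28/65) = (+1)^2·(7/65); sign now -1
reciprocity: (7/65) = +1·(65/7) since 7 mod 4 = 3, 65 mod 4 = 1; sign now -1
(65/7) = (2/7)   [reduce mod 7]
2 = 2^1·1; (2/7) = +1 since 7 mod 8 = 7, so (2/7) = (+1)^1·(1/7); sign now -1
(1/7) = 1; final value = sign = -1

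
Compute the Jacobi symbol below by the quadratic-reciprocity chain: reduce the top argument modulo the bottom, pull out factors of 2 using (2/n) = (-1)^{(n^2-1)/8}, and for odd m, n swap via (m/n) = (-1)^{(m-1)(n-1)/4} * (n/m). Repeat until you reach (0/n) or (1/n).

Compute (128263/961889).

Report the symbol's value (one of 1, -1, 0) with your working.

reciprocity: (128263/961889) = +1·(961889/128263) since 128263 mod 4 = 3, 961889 mod 4 = 1; sign now +1
(961889/128263) = (64048/128263)   [reduce mod 128263]
64048 = 2^4·4003; (2/128263) = +1 since 128263 mod 8 = 7, so (64048/128263) = (+1)^4·(4003/128263); sign now +1
reciprocity: (4003/128263) = -1·(128263/4003) since 4003 mod 4 = 3, 128263 mod 4 = 3; sign now -1
(128263/4003) = (167/4003)   [reduce mod 4003]
reciprocity: (167/4003) = -1·(4003/167) since 167 mod 4 = 3, 4003 mod 4 = 3; sign now +1
(4003/167) = (162/167)   [reduce mod 167]
162 = 2^1·81; (2/167) = +1 since 167 mod 8 = 7, so (162/167) = (+1)^1·(81/167); sign now +1
reciprocity: (81/167) = +1·(167/81) since 81 mod 4 = 1, 167 mod 4 = 3; sign now +1
(167/81) = (5/81)   [reduce mod 81]
reciprocity: (5/81) = +1·(81/5) since 5 mod 4 = 1, 81 mod 4 = 1; sign now +1
(81/5) = (1/5)   [reduce mod 5]
(1/5) = 1; final value = sign = +1

1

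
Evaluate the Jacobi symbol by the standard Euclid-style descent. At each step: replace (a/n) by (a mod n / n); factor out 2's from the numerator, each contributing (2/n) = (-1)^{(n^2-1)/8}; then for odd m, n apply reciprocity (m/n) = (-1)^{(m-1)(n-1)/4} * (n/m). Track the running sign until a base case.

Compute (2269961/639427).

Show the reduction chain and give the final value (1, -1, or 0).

(2269961/639427) = (351680/639427)   [reduce mod 639427]
351680 = 2^6·5495; (2/639427) = -1 since 639427 mod 8 = 3, so (351680/639427) = (-1)^6·(5495/639427); sign now +1
reciprocity: (5495/639427) = -1·(639427/5495) since 5495 mod 4 = 3, 639427 mod 4 = 3; sign now -1
(639427/5495) = (2007/5495)   [reduce mod 5495]
reciprocity: (2007/5495) = -1·(5495/2007) since 2007 mod 4 = 3, 5495 mod 4 = 3; sign now +1
(5495/2007) = (1481/2007)   [reduce mod 2007]
reciprocity: (1481/2007) = +1·(2007/1481) since 1481 mod 4 = 1, 2007 mod 4 = 3; sign now +1
(2007/1481) = (526/1481)   [reduce mod 1481]
526 = 2^1·263; (2/1481) = +1 since 1481 mod 8 = 1, so (526/1481) = (+1)^1·(263/1481); sign now +1
reciprocity: (263/1481) = +1·(1481/263) since 263 mod 4 = 3, 1481 mod 4 = 1; sign now +1
(1481/263) = (166/263)   [reduce mod 263]
166 = 2^1·83; (2/263) = +1 since 263 mod 8 = 7, so (166/263) = (+1)^1·(83/263); sign now +1
reciprocity: (83/263) = -1·(263/83) since 83 mod 4 = 3, 263 mod 4 = 3; sign now -1
(263/83) = (14/83)   [reduce mod 83]
14 = 2^1·7; (2/83) = -1 since 83 mod 8 = 3, so (14/83) = (-1)^1·(7/83); sign now +1
reciprocity: (7/83) = -1·(83/7) since 7 mod 4 = 3, 83 mod 4 = 3; sign now -1
(83/7) = (6/7)   [reduce mod 7]
6 = 2^1·3; (2/7) = +1 since 7 mod 8 = 7, so (6/7) = (+1)^1·(3/7); sign now -1
reciprocity: (3/7) = -1·(7/3) since 3 mod 4 = 3, 7 mod 4 = 3; sign now +1
(7/3) = (1/3)   [reduce mod 3]
(1/3) = 1; final value = sign = +1

1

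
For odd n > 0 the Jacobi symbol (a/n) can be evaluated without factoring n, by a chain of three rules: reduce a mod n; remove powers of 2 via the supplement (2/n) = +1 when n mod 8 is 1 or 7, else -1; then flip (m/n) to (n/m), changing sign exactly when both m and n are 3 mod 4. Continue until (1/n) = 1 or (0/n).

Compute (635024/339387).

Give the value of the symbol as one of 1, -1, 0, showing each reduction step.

(635024/339387): 635024 mod 339387 = 295637, so (635024/339387) = (295637/339387)
flip (295637/339387) -> (339387/295637): both odd, 295637 mod 4 = 1, 339387 mod 4 = 3, so the flip contributes +1; sign now +1
(339387/295637): 339387 mod 295637 = 43750, so (339387/295637) = (43750/295637)
factor out 2^1: 43750 = 2^1·21875; with 295637 mod 8 = 5, (2/295637) = -1; sign now -1; continue with (21875/295637)
flip (21875/295637) -> (295637/21875): both odd, 21875 mod 4 = 3, 295637 mod 4 = 1, so the flip contributes +1; sign now -1
(295637/21875): 295637 mod 21875 = 11262, so (295637/21875) = (11262/21875)
factor out 2^1: 11262 = 2^1·5631; with 21875 mod 8 = 3, (2/21875) = -1; sign now +1; continue with (5631/21875)
flip (5631/21875) -> (21875/5631): both odd, 5631 mod 4 = 3, 21875 mod 4 = 3, so the flip contributes -1; sign now -1
(21875/5631): 21875 mod 5631 = 4982, so (21875/5631) = (4982/5631)
factor out 2^1: 4982 = 2^1·2491; with 5631 mod 8 = 7, (2/5631) = +1; sign now -1; continue with (2491/5631)
flip (2491/5631) -> (5631/2491): both odd, 2491 mod 4 = 3, 5631 mod 4 = 3, so the flip contributes -1; sign now +1
(5631/2491): 5631 mod 2491 = 649, so (5631/2491) = (649/2491)
flip (649/2491) -> (2491/649): both odd, 649 mod 4 = 1, 2491 mod 4 = 3, so the flip contributes +1; sign now +1
(2491/649): 2491 mod 649 = 544, so (2491/649) = (544/649)
factor out 2^5: 544 = 2^5·17; with 649 mod 8 = 1, (2/649) = +1; sign now +1; continue with (17/649)
flip (17/649) -> (649/17): both odd, 17 mod 4 = 1, 649 mod 4 = 1, so the flip contributes +1; sign now +1
(649/17): 649 mod 17 = 3, so (649/17) = (3/17)
flip (3/17) -> (17/3): both odd, 3 mod 4 = 3, 17 mod 4 = 1, so the flip contributes +1; sign now +1
(17/3): 17 mod 3 = 2, so (17/3) = (2/3)
factor out 2^1: 2 = 2^1·1; with 3 mod 8 = 3, (2/3) = -1; sign now -1; continue with (1/3)
reached (1/3) = 1, so the symbol is -1

-1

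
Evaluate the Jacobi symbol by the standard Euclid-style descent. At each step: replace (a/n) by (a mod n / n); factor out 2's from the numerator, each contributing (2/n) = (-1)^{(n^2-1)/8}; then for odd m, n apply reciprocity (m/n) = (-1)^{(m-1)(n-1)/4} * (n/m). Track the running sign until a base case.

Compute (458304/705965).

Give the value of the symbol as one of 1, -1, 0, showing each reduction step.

factor out 2^6: 458304 = 2^6·7161; with 705965 mod 8 = 5, (2/705965) = -1; sign now +1; continue with (7161/705965)
flip (7161/705965) -> (705965/7161): both odd, 7161 mod 4 = 1, 705965 mod 4 = 1, so the flip contributes +1; sign now +1
(705965/7161): 705965 mod 7161 = 4187, so (705965/7161) = (4187/7161)
flip (4187/7161) -> (7161/4187): both odd, 4187 mod 4 = 3, 7161 mod 4 = 1, so the flip contributes +1; sign now +1
(7161/4187): 7161 mod 4187 = 2974, so (7161/4187) = (2974/4187)
factor out 2^1: 2974 = 2^1·1487; with 4187 mod 8 = 3, (2/4187) = -1; sign now -1; continue with (1487/4187)
flip (1487/4187) -> (4187/1487): both odd, 1487 mod 4 = 3, 4187 mod 4 = 3, so the flip contributes -1; sign now +1
(4187/1487): 4187 mod 1487 = 1213, so (4187/1487) = (1213/1487)
flip (1213/1487) -> (1487/1213): both odd, 1213 mod 4 = 1, 1487 mod 4 = 3, so the flip contributes +1; sign now +1
(1487/1213): 1487 mod 1213 = 274, so (1487/1213) = (274/1213)
factor out 2^1: 274 = 2^1·137; with 1213 mod 8 = 5, (2/1213) = -1; sign now -1; continue with (137/1213)
flip (137/1213) -> (1213/137): both odd, 137 mod 4 = 1, 1213 mod 4 = 1, so the flip contributes +1; sign now -1
(1213/137): 1213 mod 137 = 117, so (1213/137) = (117/137)
flip (117/137) -> (137/117): both odd, 117 mod 4 = 1, 137 mod 4 = 1, so the flip contributes +1; sign now -1
(137/117): 137 mod 117 = 20, so (137/117) = (20/117)
factor out 2^2: 20 = 2^2·5; with 117 mod 8 = 5, (2/117) = -1; sign now -1; continue with (5/117)
flip (5/117) -> (117/5): both odd, 5 mod 4 = 1, 117 mod 4 = 1, so the flip contributes +1; sign now -1
(117/5): 117 mod 5 = 2, so (117/5) = (2/5)
factor out 2^1: 2 = 2^1·1; with 5 mod 8 = 5, (2/5) = -1; sign now +1; continue with (1/5)
reached (1/5) = 1, so the symbol is +1

1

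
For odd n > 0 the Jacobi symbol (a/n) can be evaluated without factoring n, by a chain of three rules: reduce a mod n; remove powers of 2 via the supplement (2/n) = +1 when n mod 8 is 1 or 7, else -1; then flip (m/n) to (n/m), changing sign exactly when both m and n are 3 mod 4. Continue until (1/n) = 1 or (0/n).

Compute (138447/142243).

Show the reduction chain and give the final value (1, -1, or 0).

1

reciprocity: (138447/142243) = -1·(142243/138447) since 138447 mod 4 = 3, 142243 mod 4 = 3; sign now -1
(142243/138447) = (3796/138447)   [reduce mod 138447]
3796 = 2^2·949; (2/138447) = +1 since 138447 mod 8 = 7, so (3796/138447) = (+1)^2·(949/138447); sign now -1
reciprocity: (949/138447) = +1·(138447/949) since 949 mod 4 = 1, 138447 mod 4 = 3; sign now -1
(138447/949) = (842/949)   [reduce mod 949]
842 = 2^1·421; (2/949) = -1 since 949 mod 8 = 5, so (842/949) = (-1)^1·(421/949); sign now +1
reciprocity: (421/949) = +1·(949/421) since 421 mod 4 = 1, 949 mod 4 = 1; sign now +1
(949/421) = (107/421)   [reduce mod 421]
reciprocity: (107/421) = +1·(421/107) since 107 mod 4 = 3, 421 mod 4 = 1; sign now +1
(421/107) = (100/107)   [reduce mod 107]
100 = 2^2·25; (2/107) = -1 since 107 mod 8 = 3, so (100/107) = (-1)^2·(25/107); sign now +1
reciprocity: (25/107) = +1·(107/25) since 25 mod 4 = 1, 107 mod 4 = 3; sign now +1
(107/25) = (7/25)   [reduce mod 25]
reciprocity: (7/25) = +1·(25/7) since 7 mod 4 = 3, 25 mod 4 = 1; sign now +1
(25/7) = (4/7)   [reduce mod 7]
4 = 2^2·1; (2/7) = +1 since 7 mod 8 = 7, so (4/7) = (+1)^2·(1/7); sign now +1
(1/7) = 1; final value = sign = +1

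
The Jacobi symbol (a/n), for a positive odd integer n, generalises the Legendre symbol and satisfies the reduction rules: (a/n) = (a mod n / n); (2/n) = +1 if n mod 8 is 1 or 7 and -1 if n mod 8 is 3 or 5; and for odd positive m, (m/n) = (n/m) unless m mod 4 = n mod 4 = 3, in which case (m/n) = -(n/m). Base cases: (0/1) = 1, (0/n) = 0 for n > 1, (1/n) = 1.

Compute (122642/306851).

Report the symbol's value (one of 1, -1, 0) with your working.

1

factor out 2^1: 122642 = 2^1·61321; with 306851 mod 8 = 3, (2/306851) = -1; sign now -1; continue with (61321/306851)
flip (61321/306851) -> (306851/61321): both odd, 61321 mod 4 = 1, 306851 mod 4 = 3, so the flip contributes +1; sign now -1
(306851/61321): 306851 mod 61321 = 246, so (306851/61321) = (246/61321)
factor out 2^1: 246 = 2^1·123; with 61321 mod 8 = 1, (2/61321) = +1; sign now -1; continue with (123/61321)
flip (123/61321) -> (61321/123): both odd, 123 mod 4 = 3, 61321 mod 4 = 1, so the flip contributes +1; sign now -1
(61321/123): 61321 mod 123 = 67, so (61321/123) = (67/123)
flip (67/123) -> (123/67): both odd, 67 mod 4 = 3, 123 mod 4 = 3, so the flip contributes -1; sign now +1
(123/67): 123 mod 67 = 56, so (123/67) = (56/67)
factor out 2^3: 56 = 2^3·7; with 67 mod 8 = 3, (2/67) = -1; sign now -1; continue with (7/67)
flip (7/67) -> (67/7): both odd, 7 mod 4 = 3, 67 mod 4 = 3, so the flip contributes -1; sign now +1
(67/7): 67 mod 7 = 4, so (67/7) = (4/7)
factor out 2^2: 4 = 2^2·1; with 7 mod 8 = 7, (2/7) = +1; sign now +1; continue with (1/7)
reached (1/7) = 1, so the symbol is +1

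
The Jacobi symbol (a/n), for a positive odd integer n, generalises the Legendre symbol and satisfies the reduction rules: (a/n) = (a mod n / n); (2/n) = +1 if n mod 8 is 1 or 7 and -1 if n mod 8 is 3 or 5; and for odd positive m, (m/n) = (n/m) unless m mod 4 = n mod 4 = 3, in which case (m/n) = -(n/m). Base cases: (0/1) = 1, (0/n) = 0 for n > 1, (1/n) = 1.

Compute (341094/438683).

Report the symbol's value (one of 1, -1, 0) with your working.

-1

factor out 2^1: 341094 = 2^1·170547; with 438683 mod 8 = 3, (2/438683) = -1; sign now -1; continue with (170547/438683)
flip (170547/438683) -> (438683/170547): both odd, 170547 mod 4 = 3, 438683 mod 4 = 3, so the flip contributes -1; sign now +1
(438683/170547): 438683 mod 170547 = 97589, so (438683/170547) = (97589/170547)
flip (97589/170547) -> (170547/97589): both odd, 97589 mod 4 = 1, 170547 mod 4 = 3, so the flip contributes +1; sign now +1
(170547/97589): 170547 mod 97589 = 72958, so (170547/97589) = (72958/97589)
factor out 2^1: 72958 = 2^1·36479; with 97589 mod 8 = 5, (2/97589) = -1; sign now -1; continue with (36479/97589)
flip (36479/97589) -> (97589/36479): both odd, 36479 mod 4 = 3, 97589 mod 4 = 1, so the flip contributes +1; sign now -1
(97589/36479): 97589 mod 36479 = 24631, so (97589/36479) = (24631/36479)
flip (24631/36479) -> (36479/24631): both odd, 24631 mod 4 = 3, 36479 mod 4 = 3, so the flip contributes -1; sign now +1
(36479/24631): 36479 mod 24631 = 11848, so (36479/24631) = (11848/24631)
factor out 2^3: 11848 = 2^3·1481; with 24631 mod 8 = 7, (2/24631) = +1; sign now +1; continue with (1481/24631)
flip (1481/24631) -> (24631/1481): both odd, 1481 mod 4 = 1, 24631 mod 4 = 3, so the flip contributes +1; sign now +1
(24631/1481): 24631 mod 1481 = 935, so (24631/1481) = (935/1481)
flip (935/1481) -> (1481/935): both odd, 935 mod 4 = 3, 1481 mod 4 = 1, so the flip contributes +1; sign now +1
(1481/935): 1481 mod 935 = 546, so (1481/935) = (546/935)
factor out 2^1: 546 = 2^1·273; with 935 mod 8 = 7, (2/935) = +1; sign now +1; continue with (273/935)
flip (273/935) -> (935/273): both odd, 273 mod 4 = 1, 935 mod 4 = 3, so the flip contributes +1; sign now +1
(935/273): 935 mod 273 = 116, so (935/273) = (116/273)
factor out 2^2: 116 = 2^2·29; with 273 mod 8 = 1, (2/273) = +1; sign now +1; continue with (29/273)
flip (29/273) -> (273/29): both odd, 29 mod 4 = 1, 273 mod 4 = 1, so the flip contributes +1; sign now +1
(273/29): 273 mod 29 = 12, so (273/29) = (12/29)
factor out 2^2: 12 = 2^2·3; with 29 mod 8 = 5, (2/29) = -1; sign now +1; continue with (3/29)
flip (3/29) -> (29/3): both odd, 3 mod 4 = 3, 29 mod 4 = 1, so the flip contributes +1; sign now +1
(29/3): 29 mod 3 = 2, so (29/3) = (2/3)
factor out 2^1: 2 = 2^1·1; with 3 mod 8 = 3, (2/3) = -1; sign now -1; continue with (1/3)
reached (1/3) = 1, so the symbol is -1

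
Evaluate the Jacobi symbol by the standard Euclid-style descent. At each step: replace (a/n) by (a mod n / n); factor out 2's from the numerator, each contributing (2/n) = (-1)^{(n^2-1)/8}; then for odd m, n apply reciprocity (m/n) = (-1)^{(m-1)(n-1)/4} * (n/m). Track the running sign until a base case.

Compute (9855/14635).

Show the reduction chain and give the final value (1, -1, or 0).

flip (9855/14635) -> (14635/9855): both odd, 9855 mod 4 = 3, 14635 mod 4 = 3, so the flip contributes -1; sign now -1
(14635/9855): 14635 mod 9855 = 4780, so (14635/9855) = (4780/9855)
factor out 2^2: 4780 = 2^2·1195; with 9855 mod 8 = 7, (2/9855) = +1; sign now -1; continue with (1195/9855)
flip (1195/9855) -> (9855/1195): both odd, 1195 mod 4 = 3, 9855 mod 4 = 3, so the flip contributes -1; sign now +1
(9855/1195): 9855 mod 1195 = 295, so (9855/1195) = (295/1195)
flip (295/1195) -> (1195/295): both odd, 295 mod 4 = 3, 1195 mod 4 = 3, so the flip contributes -1; sign now -1
(1195/295): 1195 mod 295 = 15, so (1195/295) = (15/295)
flip (15/295) -> (295/15): both odd, 15 mod 4 = 3, 295 mod 4 = 3, so the flip contributes -1; sign now +1
(295/15): 295 mod 15 = 10, so (295/15) = (10/15)
factor out 2^1: 10 = 2^1·5; with 15 mod 8 = 7, (2/15) = +1; sign now +1; continue with (5/15)
flip (5/15) -> (15/5): both odd, 5 mod 4 = 1, 15 mod 4 = 3, so the flip contributes +1; sign now +1
(15/5): 15 mod 5 = 0, so (15/5) = (0/5)
reached (0/5); gcd(a, n) > 1, so (0/5) = 0 and the symbol is 0

0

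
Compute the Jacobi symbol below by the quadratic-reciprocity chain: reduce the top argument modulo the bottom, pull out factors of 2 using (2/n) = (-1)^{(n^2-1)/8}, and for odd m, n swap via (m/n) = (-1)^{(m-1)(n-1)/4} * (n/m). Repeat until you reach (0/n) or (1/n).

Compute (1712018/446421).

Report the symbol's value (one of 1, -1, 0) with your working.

(1712018/446421): 1712018 mod 446421 = 372755, so (1712018/446421) = (372755/446421)
flip (372755/446421) -> (446421/372755): both odd, 372755 mod 4 = 3, 446421 mod 4 = 1, so the flip contributes +1; sign now +1
(446421/372755): 446421 mod 372755 = 73666, so (446421/372755) = (73666/372755)
factor out 2^1: 73666 = 2^1·36833; with 372755 mod 8 = 3, (2/372755) = -1; sign now -1; continue with (36833/372755)
flip (36833/372755) -> (372755/36833): both odd, 36833 mod 4 = 1, 372755 mod 4 = 3, so the flip contributes +1; sign now -1
(372755/36833): 372755 mod 36833 = 4425, so (372755/36833) = (4425/36833)
flip (4425/36833) -> (36833/4425): both odd, 4425 mod 4 = 1, 36833 mod 4 = 1, so the flip contributes +1; sign now -1
(36833/4425): 36833 mod 4425 = 1433, so (36833/4425) = (1433/4425)
flip (1433/4425) -> (4425/1433): both odd, 1433 mod 4 = 1, 4425 mod 4 = 1, so the flip contributes +1; sign now -1
(4425/1433): 4425 mod 1433 = 126, so (4425/1433) = (126/1433)
factor out 2^1: 126 = 2^1·63; with 1433 mod 8 = 1, (2/1433) = +1; sign now -1; continue with (63/1433)
flip (63/1433) -> (1433/63): both odd, 63 mod 4 = 3, 1433 mod 4 = 1, so the flip contributes +1; sign now -1
(1433/63): 1433 mod 63 = 47, so (1433/63) = (47/63)
flip (47/63) -> (63/47): both odd, 47 mod 4 = 3, 63 mod 4 = 3, so the flip contributes -1; sign now +1
(63/47): 63 mod 47 = 16, so (63/47) = (16/47)
factor out 2^4: 16 = 2^4·1; with 47 mod 8 = 7, (2/47) = +1; sign now +1; continue with (1/47)
reached (1/47) = 1, so the symbol is +1

1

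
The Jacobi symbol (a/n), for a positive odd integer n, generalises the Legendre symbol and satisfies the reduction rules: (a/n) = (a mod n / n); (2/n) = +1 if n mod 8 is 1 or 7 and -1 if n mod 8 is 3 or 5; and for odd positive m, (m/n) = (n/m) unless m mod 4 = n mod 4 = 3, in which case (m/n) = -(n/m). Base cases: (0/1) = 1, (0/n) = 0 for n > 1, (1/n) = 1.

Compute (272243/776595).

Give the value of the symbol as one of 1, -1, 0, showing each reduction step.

flip (272243/776595) -> (776595/272243): both odd, 272243 mod 4 = 3, 776595 mod 4 = 3, so the flip contributes -1; sign now -1
(776595/272243): 776595 mod 272243 = 232109, so (776595/272243) = (232109/272243)
flip (232109/272243) -> (272243/232109): both odd, 232109 mod 4 = 1, 272243 mod 4 = 3, so the flip contributes +1; sign now -1
(272243/232109): 272243 mod 232109 = 40134, so (272243/232109) = (40134/232109)
factor out 2^1: 40134 = 2^1·20067; with 232109 mod 8 = 5, (2/232109) = -1; sign now +1; continue with (20067/232109)
flip (20067/232109) -> (232109/20067): both odd, 20067 mod 4 = 3, 232109 mod 4 = 1, so the flip contributes +1; sign now +1
(232109/20067): 232109 mod 20067 = 11372, so (232109/20067) = (11372/20067)
factor out 2^2: 11372 = 2^2·2843; with 20067 mod 8 = 3, (2/20067) = -1; sign now +1; continue with (2843/20067)
flip (2843/20067) -> (20067/2843): both odd, 2843 mod 4 = 3, 20067 mod 4 = 3, so the flip contributes -1; sign now -1
(20067/2843): 20067 mod 2843 = 166, so (20067/2843) = (166/2843)
factor out 2^1: 166 = 2^1·83; with 2843 mod 8 = 3, (2/2843) = -1; sign now +1; continue with (83/2843)
flip (83/2843) -> (2843/83): both odd, 83 mod 4 = 3, 2843 mod 4 = 3, so the flip contributes -1; sign now -1
(2843/83): 2843 mod 83 = 21, so (2843/83) = (21/83)
flip (21/83) -> (83/21): both odd, 21 mod 4 = 1, 83 mod 4 = 3, so the flip contributes +1; sign now -1
(83/21): 83 mod 21 = 20, so (83/21) = (20/21)
factor out 2^2: 20 = 2^2·5; with 21 mod 8 = 5, (2/21) = -1; sign now -1; continue with (5/21)
flip (5/21) -> (21/5): both odd, 5 mod 4 = 1, 21 mod 4 = 1, so the flip contributes +1; sign now -1
(21/5): 21 mod 5 = 1, so (21/5) = (1/5)
reached (1/5) = 1, so the symbol is -1

-1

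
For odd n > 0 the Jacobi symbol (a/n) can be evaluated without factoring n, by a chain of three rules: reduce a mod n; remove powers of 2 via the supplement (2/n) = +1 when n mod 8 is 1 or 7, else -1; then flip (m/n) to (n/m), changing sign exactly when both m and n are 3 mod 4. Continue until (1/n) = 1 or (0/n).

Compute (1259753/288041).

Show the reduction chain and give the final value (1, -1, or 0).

(1259753/288041): 1259753 mod 288041 = 107589, so (1259753/288041) = (107589/288041)
flip (107589/288041) -> (288041/107589): both odd, 107589 mod 4 = 1, 288041 mod 4 = 1, so the flip contributes +1; sign now +1
(288041/107589): 288041 mod 107589 = 72863, so (288041/107589) = (72863/107589)
flip (72863/107589) -> (107589/72863): both odd, 72863 mod 4 = 3, 107589 mod 4 = 1, so the flip contributes +1; sign now +1
(107589/72863): 107589 mod 72863 = 34726, so (107589/72863) = (34726/72863)
factor out 2^1: 34726 = 2^1·17363; with 72863 mod 8 = 7, (2/72863) = +1; sign now +1; continue with (17363/72863)
flip (17363/72863) -> (72863/17363): both odd, 17363 mod 4 = 3, 72863 mod 4 = 3, so the flip contributes -1; sign now -1
(72863/17363): 72863 mod 17363 = 3411, so (72863/17363) = (3411/17363)
flip (3411/17363) -> (17363/3411): both odd, 3411 mod 4 = 3, 17363 mod 4 = 3, so the flip contributes -1; sign now +1
(17363/3411): 17363 mod 3411 = 308, so (17363/3411) = (308/3411)
factor out 2^2: 308 = 2^2·77; with 3411 mod 8 = 3, (2/3411) = -1; sign now +1; continue with (77/3411)
flip (77/3411) -> (3411/77): both odd, 77 mod 4 = 1, 3411 mod 4 = 3, so the flip contributes +1; sign now +1
(3411/77): 3411 mod 77 = 23, so (3411/77) = (23/77)
flip (23/77) -> (77/23): both odd, 23 mod 4 = 3, 77 mod 4 = 1, so the flip contributes +1; sign now +1
(77/23): 77 mod 23 = 8, so (77/23) = (8/23)
factor out 2^3: 8 = 2^3·1; with 23 mod 8 = 7, (2/23) = +1; sign now +1; continue with (1/23)
reached (1/23) = 1, so the symbol is +1

1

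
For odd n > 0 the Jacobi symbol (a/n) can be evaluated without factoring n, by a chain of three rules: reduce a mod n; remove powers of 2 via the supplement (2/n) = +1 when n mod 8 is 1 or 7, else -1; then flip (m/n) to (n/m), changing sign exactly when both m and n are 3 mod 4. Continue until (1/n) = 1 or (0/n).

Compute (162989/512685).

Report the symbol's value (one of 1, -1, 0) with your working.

reciprocity: (162989/512685) = +1·(512685/162989) since 162989 mod 4 = 1, 512685 mod 4 = 1; sign now +1
(512685/162989) = (23718/162989)   [reduce mod 162989]
23718 = 2^1·11859; (2/162989) = -1 since 162989 mod 8 = 5, so (23718/162989) = (-1)^1·(11859/162989); sign now -1
reciprocity: (11859/162989) = +1·(162989/11859) since 11859 mod 4 = 3, 162989 mod 4 = 1; sign now -1
(162989/11859) = (8822/11859)   [reduce mod 11859]
8822 = 2^1·4411; (2/11859) = -1 since 11859 mod 8 = 3, so (8822/11859) = (-1)^1·(4411/11859); sign now +1
reciprocity: (4411/11859) = -1·(11859/4411) since 4411 mod 4 = 3, 11859 mod 4 = 3; sign now -1
(11859/4411) = (3037/4411)   [reduce mod 4411]
reciprocity: (3037/4411) = +1·(4411/3037) since 3037 mod 4 = 1, 4411 mod 4 = 3; sign now -1
(4411/3037) = (1374/3037)   [reduce mod 3037]
1374 = 2^1·687; (2/3037) = -1 since 3037 mod 8 = 5, so (1374/3037) = (-1)^1·(687/3037); sign now +1
reciprocity: (687/3037) = +1·(3037/687) since 687 mod 4 = 3, 3037 mod 4 = 1; sign now +1
(3037/687) = (289/687)   [reduce mod 687]
reciprocity: (289/687) = +1·(687/289) since 289 mod 4 = 1, 687 mod 4 = 3; sign now +1
(687/289) = (109/289)   [reduce mod 289]
reciprocity: (109/289) = +1·(289/109) since 109 mod 4 = 1, 289 mod 4 = 1; sign now +1
(289/109) = (71/109)   [reduce mod 109]
reciprocity: (71/109) = +1·(109/71) since 71 mod 4 = 3, 109 mod 4 = 1; sign now +1
(109/71) = (38/71)   [reduce mod 71]
38 = 2^1·19; (2/71) = +1 since 71 mod 8 = 7, so (38/71) = (+1)^1·(19/71); sign now +1
reciprocity: (19/71) = -1·(71/19) since 19 mod 4 = 3, 71 mod 4 = 3; sign now -1
(71/19) = (14/19)   [reduce mod 19]
14 = 2^1·7; (2/19) = -1 since 19 mod 8 = 3, so (14/19) = (-1)^1·(7/19); sign now +1
reciprocity: (7/19) = -1·(19/7) since 7 mod 4 = 3, 19 mod 4 = 3; sign now -1
(19/7) = (5/7)   [reduce mod 7]
reciprocity: (5/7) = +1·(7/5) since 5 mod 4 = 1, 7 mod 4 = 3; sign now -1
(7/5) = (2/5)   [reduce mod 5]
2 = 2^1·1; (2/5) = -1 since 5 mod 8 = 5, so (2/5) = (-1)^1·(1/5); sign now +1
(1/5) = 1; final value = sign = +1

1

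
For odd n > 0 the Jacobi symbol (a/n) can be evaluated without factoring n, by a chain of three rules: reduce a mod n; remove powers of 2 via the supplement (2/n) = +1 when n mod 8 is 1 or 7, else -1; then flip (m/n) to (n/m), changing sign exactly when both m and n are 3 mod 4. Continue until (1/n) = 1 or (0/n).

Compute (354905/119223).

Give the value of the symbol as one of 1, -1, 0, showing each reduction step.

-1

(354905/119223) = (116459/119223)   [reduce mod 119223]
reciprocity: (116459/119223) = -1·(119223/116459) since 116459 mod 4 = 3, 119223 mod 4 = 3; sign now -1
(119223/116459) = (2764/116459)   [reduce mod 116459]
2764 = 2^2·691; (2/116459) = -1 since 116459 mod 8 = 3, so (2764/116459) = (-1)^2·(691/116459); sign now -1
reciprocity: (691/116459) = -1·(116459/691) since 691 mod 4 = 3, 116459 mod 4 = 3; sign now +1
(116459/691) = (371/691)   [reduce mod 691]
reciprocity: (371/691) = -1·(691/371) since 371 mod 4 = 3, 691 mod 4 = 3; sign now -1
(691/371) = (320/371)   [reduce mod 371]
320 = 2^6·5; (2/371) = -1 since 371 mod 8 = 3, so (320/371) = (-1)^6·(5/371); sign now -1
reciprocity: (5/371) = +1·(371/5) since 5 mod 4 = 1, 371 mod 4 = 3; sign now -1
(371/5) = (1/5)   [reduce mod 5]
(1/5) = 1; final value = sign = -1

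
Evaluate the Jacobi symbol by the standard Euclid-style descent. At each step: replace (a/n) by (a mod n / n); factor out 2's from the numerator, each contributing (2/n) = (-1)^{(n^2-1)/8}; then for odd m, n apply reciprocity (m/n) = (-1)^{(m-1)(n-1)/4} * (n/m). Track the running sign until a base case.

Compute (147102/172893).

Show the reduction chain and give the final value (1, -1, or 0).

factor out 2^1: 147102 = 2^1·73551; with 172893 mod 8 = 5, (2/172893) = -1; sign now -1; continue with (73551/172893)
flip (73551/172893) -> (172893/73551): both odd, 73551 mod 4 = 3, 172893 mod 4 = 1, so the flip contributes +1; sign now -1
(172893/73551): 172893 mod 73551 = 25791, so (172893/73551) = (25791/73551)
flip (25791/73551) -> (73551/25791): both odd, 25791 mod 4 = 3, 73551 mod 4 = 3, so the flip contributes -1; sign now +1
(73551/25791): 73551 mod 25791 = 21969, so (73551/25791) = (21969/25791)
flip (21969/25791) -> (25791/21969): both odd, 21969 mod 4 = 1, 25791 mod 4 = 3, so the flip contributes +1; sign now +1
(25791/21969): 25791 mod 21969 = 3822, so (25791/21969) = (3822/21969)
factor out 2^1: 3822 = 2^1·1911; with 21969 mod 8 = 1, (2/21969) = +1; sign now +1; continue with (1911/21969)
flip (1911/21969) -> (21969/1911): both odd, 1911 mod 4 = 3, 21969 mod 4 = 1, so the flip contributes +1; sign now +1
(21969/1911): 21969 mod 1911 = 948, so (21969/1911) = (948/1911)
factor out 2^2: 948 = 2^2·237; with 1911 mod 8 = 7, (2/1911) = +1; sign now +1; continue with (237/1911)
flip (237/1911) -> (1911/237): both odd, 237 mod 4 = 1, 1911 mod 4 = 3, so the flip contributes +1; sign now +1
(1911/237): 1911 mod 237 = 15, so (1911/237) = (15/237)
flip (15/237) -> (237/15): both odd, 15 mod 4 = 3, 237 mod 4 = 1, so the flip contributes +1; sign now +1
(237/15): 237 mod 15 = 12, so (237/15) = (12/15)
factor out 2^2: 12 = 2^2·3; with 15 mod 8 = 7, (2/15) = +1; sign now +1; continue with (3/15)
flip (3/15) -> (15/3): both odd, 3 mod 4 = 3, 15 mod 4 = 3, so the flip contributes -1; sign now -1
(15/3): 15 mod 3 = 0, so (15/3) = (0/3)
reached (0/3); gcd(a, n) > 1, so (0/3) = 0 and the symbol is 0

0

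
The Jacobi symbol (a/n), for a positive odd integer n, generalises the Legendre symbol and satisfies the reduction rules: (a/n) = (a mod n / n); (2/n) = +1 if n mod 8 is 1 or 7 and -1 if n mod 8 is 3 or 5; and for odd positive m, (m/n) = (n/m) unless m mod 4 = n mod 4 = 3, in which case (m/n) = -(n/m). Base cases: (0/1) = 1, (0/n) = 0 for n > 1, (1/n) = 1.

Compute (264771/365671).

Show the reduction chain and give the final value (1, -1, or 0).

1

reciprocity: (264771/365671) = -1·(365671/264771) since 264771 mod 4 = 3, 365671 mod 4 = 3; sign now -1
(365671/264771) = (100900/264771)   [reduce mod 264771]
100900 = 2^2·25225; (2/264771) = -1 since 264771 mod 8 = 3, so (100900/264771) = (-1)^2·(25225/264771); sign now -1
reciprocity: (25225/264771) = +1·(264771/25225) since 25225 mod 4 = 1, 264771 mod 4 = 3; sign now -1
(264771/25225) = (12521/25225)   [reduce mod 25225]
reciprocity: (12521/25225) = +1·(25225/12521) since 12521 mod 4 = 1, 25225 mod 4 = 1; sign now -1
(25225/12521) = (183/12521)   [reduce mod 12521]
reciprocity: (183/12521) = +1·(12521/183) since 183 mod 4 = 3, 12521 mod 4 = 1; sign now -1
(12521/183) = (77/183)   [reduce mod 183]
reciprocity: (77/183) = +1·(183/77) since 77 mod 4 = 1, 183 mod 4 = 3; sign now -1
(183/77) = (29/77)   [reduce mod 77]
reciprocity: (29/77) = +1·(77/29) since 29 mod 4 = 1, 77 mod 4 = 1; sign now -1
(77/29) = (19/29)   [reduce mod 29]
reciprocity: (19/29) = +1·(29/19) since 19 mod 4 = 3, 29 mod 4 = 1; sign now -1
(29/19) = (10/19)   [reduce mod 19]
10 = 2^1·5; (2/19) = -1 since 19 mod 8 = 3, so (10/19) = (-1)^1·(5/19); sign now +1
reciprocity: (5/19) = +1·(19/5) since 5 mod 4 = 1, 19 mod 4 = 3; sign now +1
(19/5) = (4/5)   [reduce mod 5]
4 = 2^2·1; (2/5) = -1 since 5 mod 8 = 5, so (4/5) = (-1)^2·(1/5); sign now +1
(1/5) = 1; final value = sign = +1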